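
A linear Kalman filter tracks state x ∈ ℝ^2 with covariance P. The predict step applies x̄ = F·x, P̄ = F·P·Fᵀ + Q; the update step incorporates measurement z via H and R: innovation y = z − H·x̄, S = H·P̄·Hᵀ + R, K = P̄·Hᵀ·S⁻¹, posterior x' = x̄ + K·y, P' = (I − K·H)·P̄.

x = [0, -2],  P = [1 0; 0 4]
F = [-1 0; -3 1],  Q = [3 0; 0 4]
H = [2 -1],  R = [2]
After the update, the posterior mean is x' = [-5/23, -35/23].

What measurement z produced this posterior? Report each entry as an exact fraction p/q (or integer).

x̄ = F·x = [0, -2]
P̄ = F·P·Fᵀ + Q = [4 3; 3 17]
S = H·P̄·Hᵀ + R = [23]
K = P̄·Hᵀ·S⁻¹ = [5/23; -11/23]
x' − x̄ = [-5/23, 11/23] = K·y
y = (KᵀK)⁻¹·Kᵀ·(x' − x̄) = [-1]
z = y + H·x̄ = [-1] + [2] = [1]

z = [1]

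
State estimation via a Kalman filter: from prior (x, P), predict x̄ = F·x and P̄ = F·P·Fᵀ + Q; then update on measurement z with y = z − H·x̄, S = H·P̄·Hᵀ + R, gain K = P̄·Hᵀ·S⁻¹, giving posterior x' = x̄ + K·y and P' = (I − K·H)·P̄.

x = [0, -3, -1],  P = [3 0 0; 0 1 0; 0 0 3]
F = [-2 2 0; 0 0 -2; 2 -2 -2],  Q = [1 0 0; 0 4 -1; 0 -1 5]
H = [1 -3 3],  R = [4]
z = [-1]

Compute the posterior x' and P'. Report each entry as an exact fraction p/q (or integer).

x̄ = F·x = [-6, 2, 8]
P̄ = F·P·Fᵀ + Q = [17 0 -16; 0 16 11; -16 11 33]
y = z − H·x̄ = [-13]
S = H·P̄·Hᵀ + R = [168]
K = P̄·Hᵀ·S⁻¹ = [-31/168; -5/56; 25/84]
x' = x̄ + K·y = [-605/168, 177/56, 347/84]
P' = (I − K·H)·P̄ = [1895/168 -155/56 -569/84; -155/56 821/56 433/28; -569/84 433/28 761/42]

x' = [-605/168, 177/56, 347/84]
P' = [1895/168 -155/56 -569/84; -155/56 821/56 433/28; -569/84 433/28 761/42]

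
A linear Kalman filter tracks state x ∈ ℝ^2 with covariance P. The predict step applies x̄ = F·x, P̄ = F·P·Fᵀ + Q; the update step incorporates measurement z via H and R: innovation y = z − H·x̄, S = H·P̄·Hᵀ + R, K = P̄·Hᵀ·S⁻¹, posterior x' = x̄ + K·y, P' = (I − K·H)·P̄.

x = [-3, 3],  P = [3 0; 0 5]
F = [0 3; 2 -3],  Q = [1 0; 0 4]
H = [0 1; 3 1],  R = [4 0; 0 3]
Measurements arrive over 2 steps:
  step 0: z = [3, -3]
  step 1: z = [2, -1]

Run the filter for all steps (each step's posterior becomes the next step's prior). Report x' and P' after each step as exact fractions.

step 0: x' = [-12933/8044, 3399/2011], P' = [6019/8044 -2478/2011; -2478/2011 7212/2011]
step 1: x' = [-1941657/2676862, 1260358/1338431], P' = [3971837/5353724 -1597389/1338431; -1597389/1338431 4400304/1338431]

step 0: x̄ = F·x = [9, -15]
step 0: P̄ = F·P·Fᵀ + Q = [46 -45; -45 61]
step 0: y = z − H·x̄ = [18, -15]
step 0: S = H·P̄·Hᵀ + R = [65 -74; -74 208]
step 0: K = P̄·Hᵀ·S⁻¹ = [-1239/4022 2715/8044; 1803/2011 -74/2011]
step 0: x' = x̄ + K·y = [-12933/8044, 3399/2011]
step 0: P' = (I − K·H)·P̄ = [6019/8044 -2478/2011; -2478/2011 7212/2011]
step 1: x̄ = F·x = [10197/2011, -33327/4022]
step 1: P̄ = F·P·Fᵀ + Q = [66919/2011 -79776/2011; -79776/2011 108707/2011]
step 1: y = z − H·x̄ = [41371/4022, -31877/4022]
step 1: S = H·P̄·Hᵀ + R = [116751/2011 -130621/2011; -130621/2011 238355/2011]
step 1: K = P̄·Hᵀ·S⁻¹ = [-1597389/5353724 1841985/5353724; 1100076/1338431 -130621/1338431]
step 1: x' = x̄ + K·y = [-1941657/2676862, 1260358/1338431]
step 1: P' = (I − K·H)·P̄ = [3971837/5353724 -1597389/1338431; -1597389/1338431 4400304/1338431]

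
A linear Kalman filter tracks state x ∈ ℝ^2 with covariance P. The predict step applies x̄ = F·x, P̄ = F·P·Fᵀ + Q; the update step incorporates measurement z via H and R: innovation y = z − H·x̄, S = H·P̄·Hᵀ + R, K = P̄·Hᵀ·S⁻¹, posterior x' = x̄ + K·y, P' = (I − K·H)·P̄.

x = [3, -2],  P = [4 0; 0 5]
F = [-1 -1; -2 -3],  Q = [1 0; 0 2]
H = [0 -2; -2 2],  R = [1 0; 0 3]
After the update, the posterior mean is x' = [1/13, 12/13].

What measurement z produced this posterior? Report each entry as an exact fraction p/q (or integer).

x̄ = F·x = [-1, 0]
P̄ = F·P·Fᵀ + Q = [10 23; 23 63]
S = H·P̄·Hᵀ + R = [253 -160; -160 111]
K = P̄·Hᵀ·S⁻¹ = [-946/2483 -782/2483; -1186/2483 80/2483]
x' − x̄ = [14/13, 12/13] = K·y
y = (KᵀK)⁻¹·Kᵀ·(x' − x̄) = [-2, -1]
z = y + H·x̄ = [-2, -1] + [0, 2] = [-2, 1]

z = [-2, 1]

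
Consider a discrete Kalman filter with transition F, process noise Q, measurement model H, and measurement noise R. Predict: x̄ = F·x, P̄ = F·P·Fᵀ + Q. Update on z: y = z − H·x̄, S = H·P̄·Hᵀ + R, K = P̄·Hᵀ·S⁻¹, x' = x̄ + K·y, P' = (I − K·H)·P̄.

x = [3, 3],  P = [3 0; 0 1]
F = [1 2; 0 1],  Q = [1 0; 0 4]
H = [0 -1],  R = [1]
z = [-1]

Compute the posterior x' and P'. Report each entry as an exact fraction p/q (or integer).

x' = [25/3, 4/3]
P' = [22/3 1/3; 1/3 5/6]

x̄ = F·x = [9, 3]
P̄ = F·P·Fᵀ + Q = [8 2; 2 5]
y = z − H·x̄ = [2]
S = H·P̄·Hᵀ + R = [6]
K = P̄·Hᵀ·S⁻¹ = [-1/3; -5/6]
x' = x̄ + K·y = [25/3, 4/3]
P' = (I − K·H)·P̄ = [22/3 1/3; 1/3 5/6]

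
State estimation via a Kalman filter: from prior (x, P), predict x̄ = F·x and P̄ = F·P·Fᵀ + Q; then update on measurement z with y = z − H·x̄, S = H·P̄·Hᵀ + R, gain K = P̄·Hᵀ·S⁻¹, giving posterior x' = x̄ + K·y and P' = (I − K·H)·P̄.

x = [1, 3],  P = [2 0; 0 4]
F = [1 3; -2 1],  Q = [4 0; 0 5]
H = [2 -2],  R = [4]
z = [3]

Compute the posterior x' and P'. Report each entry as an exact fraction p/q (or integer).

x' = [185/44, 223/88]
P' = [173/11 329/22; 329/22 667/44]

x̄ = F·x = [10, 1]
P̄ = F·P·Fᵀ + Q = [42 8; 8 17]
y = z − H·x̄ = [-15]
S = H·P̄·Hᵀ + R = [176]
K = P̄·Hᵀ·S⁻¹ = [17/44; -9/88]
x' = x̄ + K·y = [185/44, 223/88]
P' = (I − K·H)·P̄ = [173/11 329/22; 329/22 667/44]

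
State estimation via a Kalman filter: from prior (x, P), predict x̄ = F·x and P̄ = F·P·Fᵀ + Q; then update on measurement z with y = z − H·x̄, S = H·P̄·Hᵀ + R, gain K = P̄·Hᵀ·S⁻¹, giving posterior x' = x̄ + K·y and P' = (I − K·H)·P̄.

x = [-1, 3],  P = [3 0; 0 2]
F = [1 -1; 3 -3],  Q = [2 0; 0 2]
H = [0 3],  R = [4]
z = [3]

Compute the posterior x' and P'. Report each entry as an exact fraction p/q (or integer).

x' = [47/427, 375/427]
P' = [964/427 60/427; 60/427 188/427]

x̄ = F·x = [-4, -12]
P̄ = F·P·Fᵀ + Q = [7 15; 15 47]
y = z − H·x̄ = [39]
S = H·P̄·Hᵀ + R = [427]
K = P̄·Hᵀ·S⁻¹ = [45/427; 141/427]
x' = x̄ + K·y = [47/427, 375/427]
P' = (I − K·H)·P̄ = [964/427 60/427; 60/427 188/427]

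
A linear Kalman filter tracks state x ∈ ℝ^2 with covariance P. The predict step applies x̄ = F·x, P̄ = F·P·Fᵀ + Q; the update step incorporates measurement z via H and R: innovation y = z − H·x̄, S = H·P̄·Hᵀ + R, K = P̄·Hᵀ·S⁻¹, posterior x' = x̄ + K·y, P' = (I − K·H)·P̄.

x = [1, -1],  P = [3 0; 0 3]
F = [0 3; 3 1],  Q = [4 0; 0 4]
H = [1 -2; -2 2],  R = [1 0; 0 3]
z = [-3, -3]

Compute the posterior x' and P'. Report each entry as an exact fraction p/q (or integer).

x' = [5582/1119, 4331/1119]
P' = [15661/4476 9757/4476; 9757/4476 6913/4476]

x̄ = F·x = [-3, 2]
P̄ = F·P·Fᵀ + Q = [31 9; 9 34]
y = z − H·x̄ = [4, -13]
S = H·P̄·Hᵀ + R = [132 -144; -144 191]
K = P̄·Hᵀ·S⁻¹ = [-3853/4476 -328/373; -4069/4476 -158/373]
x' = x̄ + K·y = [5582/1119, 4331/1119]
P' = (I − K·H)·P̄ = [15661/4476 9757/4476; 9757/4476 6913/4476]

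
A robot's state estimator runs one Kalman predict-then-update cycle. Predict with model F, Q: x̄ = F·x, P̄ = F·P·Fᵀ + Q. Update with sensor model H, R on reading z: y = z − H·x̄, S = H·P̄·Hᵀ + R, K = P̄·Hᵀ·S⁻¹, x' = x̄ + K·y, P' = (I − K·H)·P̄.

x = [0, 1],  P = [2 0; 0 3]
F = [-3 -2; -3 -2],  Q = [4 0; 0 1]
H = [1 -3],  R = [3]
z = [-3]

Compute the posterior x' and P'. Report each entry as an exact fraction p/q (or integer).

x̄ = F·x = [-2, -2]
P̄ = F·P·Fᵀ + Q = [34 30; 30 31]
y = z − H·x̄ = [-7]
S = H·P̄·Hᵀ + R = [136]
K = P̄·Hᵀ·S⁻¹ = [-7/17; -63/136]
x' = x̄ + K·y = [15/17, 169/136]
P' = (I − K·H)·P̄ = [186/17 69/17; 69/17 247/136]

x' = [15/17, 169/136]
P' = [186/17 69/17; 69/17 247/136]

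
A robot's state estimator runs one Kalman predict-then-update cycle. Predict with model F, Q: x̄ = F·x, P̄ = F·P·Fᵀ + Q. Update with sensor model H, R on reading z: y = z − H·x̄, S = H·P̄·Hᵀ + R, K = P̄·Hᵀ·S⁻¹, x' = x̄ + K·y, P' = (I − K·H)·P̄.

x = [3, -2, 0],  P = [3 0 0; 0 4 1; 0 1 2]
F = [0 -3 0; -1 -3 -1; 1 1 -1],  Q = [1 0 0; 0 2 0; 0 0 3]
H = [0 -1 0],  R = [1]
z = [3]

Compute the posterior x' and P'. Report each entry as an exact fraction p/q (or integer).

x' = [33/25, -72/25, 58/25]
P' = [329/50 39/50 -21/50; 39/50 49/50 -11/50; -21/50 -11/50 379/50]

x̄ = F·x = [6, 3, 1]
P̄ = F·P·Fᵀ + Q = [37 39 -9; 39 49 -11; -9 -11 10]
y = z − H·x̄ = [6]
S = H·P̄·Hᵀ + R = [50]
K = P̄·Hᵀ·S⁻¹ = [-39/50; -49/50; 11/50]
x' = x̄ + K·y = [33/25, -72/25, 58/25]
P' = (I − K·H)·P̄ = [329/50 39/50 -21/50; 39/50 49/50 -11/50; -21/50 -11/50 379/50]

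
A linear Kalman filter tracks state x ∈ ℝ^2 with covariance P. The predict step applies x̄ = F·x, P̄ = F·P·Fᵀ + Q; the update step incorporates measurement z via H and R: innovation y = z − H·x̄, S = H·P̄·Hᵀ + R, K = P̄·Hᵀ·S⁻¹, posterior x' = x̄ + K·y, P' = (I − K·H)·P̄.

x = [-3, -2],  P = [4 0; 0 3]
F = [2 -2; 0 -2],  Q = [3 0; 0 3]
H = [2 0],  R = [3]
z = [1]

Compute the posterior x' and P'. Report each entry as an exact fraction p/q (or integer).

x̄ = F·x = [-2, 4]
P̄ = F·P·Fᵀ + Q = [31 12; 12 15]
y = z − H·x̄ = [5]
S = H·P̄·Hᵀ + R = [127]
K = P̄·Hᵀ·S⁻¹ = [62/127; 24/127]
x' = x̄ + K·y = [56/127, 628/127]
P' = (I − K·H)·P̄ = [93/127 36/127; 36/127 1329/127]

x' = [56/127, 628/127]
P' = [93/127 36/127; 36/127 1329/127]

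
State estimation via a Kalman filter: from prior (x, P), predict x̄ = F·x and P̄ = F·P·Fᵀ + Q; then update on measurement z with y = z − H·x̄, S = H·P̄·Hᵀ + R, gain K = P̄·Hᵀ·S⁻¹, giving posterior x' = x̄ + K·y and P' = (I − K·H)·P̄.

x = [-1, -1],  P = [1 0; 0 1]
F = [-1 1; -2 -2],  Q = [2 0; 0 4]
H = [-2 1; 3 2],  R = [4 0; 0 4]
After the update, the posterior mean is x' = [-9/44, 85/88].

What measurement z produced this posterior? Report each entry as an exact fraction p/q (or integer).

z = [1, 1]

x̄ = F·x = [0, 4]
P̄ = F·P·Fᵀ + Q = [4 0; 0 12]
S = H·P̄·Hᵀ + R = [32 0; 0 88]
K = P̄·Hᵀ·S⁻¹ = [-1/4 3/22; 3/8 3/11]
x' − x̄ = [-9/44, -267/88] = K·y
y = (KᵀK)⁻¹·Kᵀ·(x' − x̄) = [-3, -7]
z = y + H·x̄ = [-3, -7] + [4, 8] = [1, 1]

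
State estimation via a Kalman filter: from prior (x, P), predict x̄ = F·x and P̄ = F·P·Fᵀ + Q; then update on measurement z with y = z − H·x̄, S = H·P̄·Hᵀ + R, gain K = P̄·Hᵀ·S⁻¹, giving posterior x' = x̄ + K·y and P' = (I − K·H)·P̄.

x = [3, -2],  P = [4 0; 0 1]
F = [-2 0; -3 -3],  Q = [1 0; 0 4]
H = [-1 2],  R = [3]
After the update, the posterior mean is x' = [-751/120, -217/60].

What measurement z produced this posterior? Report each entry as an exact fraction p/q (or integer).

z = [-1]

x̄ = F·x = [-6, -3]
P̄ = F·P·Fᵀ + Q = [17 24; 24 49]
S = H·P̄·Hᵀ + R = [120]
K = P̄·Hᵀ·S⁻¹ = [31/120; 37/60]
x' − x̄ = [-31/120, -37/60] = K·y
y = (KᵀK)⁻¹·Kᵀ·(x' − x̄) = [-1]
z = y + H·x̄ = [-1] + [0] = [-1]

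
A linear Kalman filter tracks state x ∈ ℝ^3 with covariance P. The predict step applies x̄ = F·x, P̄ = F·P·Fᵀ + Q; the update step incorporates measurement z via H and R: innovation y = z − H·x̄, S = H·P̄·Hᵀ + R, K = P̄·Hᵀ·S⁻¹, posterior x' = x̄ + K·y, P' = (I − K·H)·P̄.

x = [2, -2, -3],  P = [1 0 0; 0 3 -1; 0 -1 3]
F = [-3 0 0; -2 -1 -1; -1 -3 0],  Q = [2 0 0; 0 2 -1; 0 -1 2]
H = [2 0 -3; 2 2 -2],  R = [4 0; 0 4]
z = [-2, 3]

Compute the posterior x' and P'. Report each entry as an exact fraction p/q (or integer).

x̄ = F·x = [-6, 1, 4]
P̄ = F·P·Fᵀ + Q = [11 6 3; 6 10 7; 3 7 30]
y = z − H·x̄ = [22, 21]
S = H·P̄·Hᵀ + R = [282 176; 176 176]
K = P̄·Hᵀ·S⁻¹ = [-15/106 701/2332; -27/106 1665/4664; -22/53 219/1166]
x' = x̄ + K·y = [-6531/2332, 13493/4664, -1385/1166]
P' = (I − K·H)·P̄ = [5157/1166 -399/583 1829/583; -399/583 2989/2332 -68/583; 1829/583 -68/583 1542/583]

x' = [-6531/2332, 13493/4664, -1385/1166]
P' = [5157/1166 -399/583 1829/583; -399/583 2989/2332 -68/583; 1829/583 -68/583 1542/583]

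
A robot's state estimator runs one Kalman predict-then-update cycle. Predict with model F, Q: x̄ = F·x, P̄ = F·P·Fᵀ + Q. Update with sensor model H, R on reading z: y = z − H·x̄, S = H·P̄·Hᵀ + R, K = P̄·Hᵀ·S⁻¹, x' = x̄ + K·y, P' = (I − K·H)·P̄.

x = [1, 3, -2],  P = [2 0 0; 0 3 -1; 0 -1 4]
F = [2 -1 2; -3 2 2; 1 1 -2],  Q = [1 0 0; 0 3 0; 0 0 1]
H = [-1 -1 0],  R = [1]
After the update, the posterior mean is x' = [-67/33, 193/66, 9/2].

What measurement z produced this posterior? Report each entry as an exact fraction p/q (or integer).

z = [-1]

x̄ = F·x = [-5, -1, 8]
P̄ = F·P·Fᵀ + Q = [32 -4 -19; -4 41 -14; -19 -14 26]
S = H·P̄·Hᵀ + R = [66]
K = P̄·Hᵀ·S⁻¹ = [-14/33; -37/66; 1/2]
x' − x̄ = [98/33, 259/66, -7/2] = K·y
y = (KᵀK)⁻¹·Kᵀ·(x' − x̄) = [-7]
z = y + H·x̄ = [-7] + [6] = [-1]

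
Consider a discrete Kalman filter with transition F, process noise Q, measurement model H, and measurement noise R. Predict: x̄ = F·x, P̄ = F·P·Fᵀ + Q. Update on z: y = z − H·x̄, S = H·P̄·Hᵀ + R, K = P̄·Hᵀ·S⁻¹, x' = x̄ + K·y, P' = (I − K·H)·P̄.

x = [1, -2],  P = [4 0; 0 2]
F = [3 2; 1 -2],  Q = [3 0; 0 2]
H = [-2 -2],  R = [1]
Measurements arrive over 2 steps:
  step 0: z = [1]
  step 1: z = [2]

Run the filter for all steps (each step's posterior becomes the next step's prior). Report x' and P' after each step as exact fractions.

step 0: x̄ = F·x = [-1, 5]
step 0: P̄ = F·P·Fᵀ + Q = [47 4; 4 14]
step 0: y = z − H·x̄ = [9]
step 0: S = H·P̄·Hᵀ + R = [277]
step 0: K = P̄·Hᵀ·S⁻¹ = [-102/277; -36/277]
step 0: x' = x̄ + K·y = [-1195/277, 1061/277]
step 0: P' = (I − K·H)·P̄ = [2615/277 -2564/277; -2564/277 2582/277]
step 1: x̄ = F·x = [-1463/277, -3317/277]
step 1: P̄ = F·P·Fᵀ + Q = [3926/277 7773/277; 7773/277 23753/277]
step 1: y = z − H·x̄ = [-9006/277]
step 1: S = H·P̄·Hᵀ + R = [173177/277]
step 1: K = P̄·Hᵀ·S⁻¹ = [-23398/173177; -63052/173177]
step 1: x' = x̄ + K·y = [-153919/173177, -23761/173177]
step 1: P' = (I − K·H)·P̄ = [478074/173177 -466375/173177; -466375/173177 497901/173177]

step 0: x' = [-1195/277, 1061/277], P' = [2615/277 -2564/277; -2564/277 2582/277]
step 1: x' = [-153919/173177, -23761/173177], P' = [478074/173177 -466375/173177; -466375/173177 497901/173177]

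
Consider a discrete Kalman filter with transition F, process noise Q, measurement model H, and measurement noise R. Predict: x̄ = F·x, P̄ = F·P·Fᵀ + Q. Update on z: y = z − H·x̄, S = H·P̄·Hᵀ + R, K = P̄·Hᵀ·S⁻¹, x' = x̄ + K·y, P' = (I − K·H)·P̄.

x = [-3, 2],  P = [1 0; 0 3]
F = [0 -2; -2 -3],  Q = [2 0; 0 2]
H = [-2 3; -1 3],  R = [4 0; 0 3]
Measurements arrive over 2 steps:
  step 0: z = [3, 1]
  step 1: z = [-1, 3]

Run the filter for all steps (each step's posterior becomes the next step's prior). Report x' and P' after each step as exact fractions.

step 0: x' = [-8294/2477, -2331/2477], P' = [8862/2477 4356/2477; 4356/2477 2604/2477]
step 1: x' = [3695058/4061813, 3776797/4061813], P' = [8897982/4061813 4391508/4061813; 4391508/4061813 2933044/4061813]

step 0: x̄ = F·x = [-4, 0]
step 0: P̄ = F·P·Fᵀ + Q = [14 18; 18 33]
step 0: y = z − H·x̄ = [-5, -3]
step 0: S = H·P̄·Hᵀ + R = [141 163; 163 206]
step 0: K = P̄·Hᵀ·S⁻¹ = [-1164/2477 1402/2477; -225/2477 1152/2477]
step 0: x' = x̄ + K·y = [-8294/2477, -2331/2477]
step 0: P' = (I − K·H)·P̄ = [8862/2477 4356/2477; 4356/2477 2604/2477]
step 1: x̄ = F·x = [4662/2477, 23581/2477]
step 1: P̄ = F·P·Fᵀ + Q = [15370/2477 33048/2477; 33048/2477 116110/2477]
step 1: y = z − H·x̄ = [-63896/2477, -58650/2477]
step 1: S = H·P̄·Hᵀ + R = [719802/2477 778298/2477; 778298/2477 869503/2477]
step 1: K = P̄·Hᵀ·S⁻¹ = [-1155360/4061813 1425514/4061813; 4029/4061813 1469208/4061813]
step 1: x' = x̄ + K·y = [3695058/4061813, 3776797/4061813]
step 1: P' = (I − K·H)·P̄ = [8897982/4061813 4391508/4061813; 4391508/4061813 2933044/4061813]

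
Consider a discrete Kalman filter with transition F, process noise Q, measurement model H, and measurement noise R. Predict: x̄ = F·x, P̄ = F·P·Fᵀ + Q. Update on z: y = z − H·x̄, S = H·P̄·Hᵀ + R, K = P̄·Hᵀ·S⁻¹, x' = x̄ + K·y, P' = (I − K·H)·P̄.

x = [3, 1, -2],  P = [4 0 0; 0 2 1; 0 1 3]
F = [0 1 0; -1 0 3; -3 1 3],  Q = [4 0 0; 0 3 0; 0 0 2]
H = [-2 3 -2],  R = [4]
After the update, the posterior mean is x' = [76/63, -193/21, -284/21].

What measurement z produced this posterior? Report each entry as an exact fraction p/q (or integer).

z = [-3]

x̄ = F·x = [1, -9, -14]
P̄ = F·P·Fᵀ + Q = [6 3 5; 3 34 42; 5 42 73]
S = H·P̄·Hᵀ + R = [126]
K = P̄·Hᵀ·S⁻¹ = [-13/126; 2/21; -5/21]
x' − x̄ = [13/63, -4/21, 10/21] = K·y
y = (KᵀK)⁻¹·Kᵀ·(x' − x̄) = [-2]
z = y + H·x̄ = [-2] + [-1] = [-3]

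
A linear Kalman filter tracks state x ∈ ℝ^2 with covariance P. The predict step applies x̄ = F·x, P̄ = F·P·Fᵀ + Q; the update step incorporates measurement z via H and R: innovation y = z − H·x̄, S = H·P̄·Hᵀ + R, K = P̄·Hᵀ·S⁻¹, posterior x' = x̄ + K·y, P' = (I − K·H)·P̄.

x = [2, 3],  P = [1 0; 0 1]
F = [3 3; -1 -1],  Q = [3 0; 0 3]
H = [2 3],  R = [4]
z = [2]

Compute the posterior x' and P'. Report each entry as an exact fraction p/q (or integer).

x̄ = F·x = [15, -5]
P̄ = F·P·Fᵀ + Q = [21 -6; -6 5]
y = z − H·x̄ = [-13]
S = H·P̄·Hᵀ + R = [61]
K = P̄·Hᵀ·S⁻¹ = [24/61; 3/61]
x' = x̄ + K·y = [603/61, -344/61]
P' = (I − K·H)·P̄ = [705/61 -438/61; -438/61 296/61]

x' = [603/61, -344/61]
P' = [705/61 -438/61; -438/61 296/61]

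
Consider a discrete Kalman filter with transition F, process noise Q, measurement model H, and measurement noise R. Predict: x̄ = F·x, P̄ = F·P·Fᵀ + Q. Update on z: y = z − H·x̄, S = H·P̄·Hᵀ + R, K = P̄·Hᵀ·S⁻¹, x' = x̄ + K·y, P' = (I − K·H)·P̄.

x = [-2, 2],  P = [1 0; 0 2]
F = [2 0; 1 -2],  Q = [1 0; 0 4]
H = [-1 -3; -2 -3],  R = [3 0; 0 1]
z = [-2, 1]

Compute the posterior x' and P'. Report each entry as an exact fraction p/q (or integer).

x' = [-2663/1169, 1404/1169]
P' = [2211/1169 -1275/1169; -1275/1169 832/1169]

x̄ = F·x = [-4, -6]
P̄ = F·P·Fᵀ + Q = [5 2; 2 13]
y = z − H·x̄ = [-24, -25]
S = H·P̄·Hᵀ + R = [137 145; 145 162]
K = P̄·Hᵀ·S⁻¹ = [538/1169 -597/1169; -407/1169 54/1169]
x' = x̄ + K·y = [-2663/1169, 1404/1169]
P' = (I − K·H)·P̄ = [2211/1169 -1275/1169; -1275/1169 832/1169]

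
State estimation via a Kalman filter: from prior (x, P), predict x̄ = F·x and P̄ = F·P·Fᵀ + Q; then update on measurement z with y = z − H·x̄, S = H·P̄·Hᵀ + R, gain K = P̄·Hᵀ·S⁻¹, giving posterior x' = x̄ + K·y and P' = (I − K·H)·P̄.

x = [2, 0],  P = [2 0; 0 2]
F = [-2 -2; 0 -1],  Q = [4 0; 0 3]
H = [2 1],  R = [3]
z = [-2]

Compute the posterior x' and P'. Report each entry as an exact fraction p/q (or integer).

x' = [-19/13, 3/4]
P' = [18/13 -3/2; -3/2 27/8]

x̄ = F·x = [-4, 0]
P̄ = F·P·Fᵀ + Q = [20 4; 4 5]
y = z − H·x̄ = [6]
S = H·P̄·Hᵀ + R = [104]
K = P̄·Hᵀ·S⁻¹ = [11/26; 1/8]
x' = x̄ + K·y = [-19/13, 3/4]
P' = (I − K·H)·P̄ = [18/13 -3/2; -3/2 27/8]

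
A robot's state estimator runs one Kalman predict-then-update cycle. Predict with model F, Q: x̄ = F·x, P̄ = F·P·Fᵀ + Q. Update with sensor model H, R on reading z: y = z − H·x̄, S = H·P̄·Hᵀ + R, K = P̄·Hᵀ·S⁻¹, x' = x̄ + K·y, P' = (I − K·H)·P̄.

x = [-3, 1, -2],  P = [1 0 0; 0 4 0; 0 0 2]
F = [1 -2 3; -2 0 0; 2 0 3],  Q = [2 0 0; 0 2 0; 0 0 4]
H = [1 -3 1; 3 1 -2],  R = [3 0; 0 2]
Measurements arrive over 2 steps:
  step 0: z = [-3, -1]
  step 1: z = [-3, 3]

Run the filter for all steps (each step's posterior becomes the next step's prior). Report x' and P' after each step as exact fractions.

step 0: x̄ = F·x = [-11, 6, -12]
step 0: P̄ = F·P·Fᵀ + Q = [37 -2 20; -2 6 -4; 20 -4 26]
step 0: y = z − H·x̄ = [38, 2]
step 0: S = H·P̄·Hᵀ + R = [196 49; 49 209]
step 0: K = P̄·Hᵀ·S⁻¹ = [1398/5509 213/787; -5408/38563 56/787; 11926/38563 -42/787]
step 0: x' = x̄ + K·y = [-4493/5509, 31362/38563, -13684/38563]
step 0: P' = (I − K·H)·P̄ = [1840/787 10606/5509 23132/5509; 10606/5509 79634/38563 148436/38563; 23132/5509 148436/38563 319162/38563]
step 1: x̄ = F·x = [-135227/38563, 8986/5509, -103954/38563]
step 1: P̄ = F·P·Fᵀ + Q = [2251624/38563 -122128/5509 3322510/38563; -122128/5509 8934/787 -190312/5509; 3322510/38563 -190312/5509 5330438/38563]
step 1: y = z − H·x̄ = [312198/38563, 250560/38563]
step 1: S = H·P̄·Hᵀ + R = [31405145/38563 -4382912/38563; -4382912/38563 2430500/38563]
step 1: K = P̄·Hᵀ·S⁻¹ = [107071186/370305003 79568017/370305003; -13294458/123435001 6641603/246870002; 141760820/370305003 -105935975/740610006]
step 1: x' = x̄ + K·y = [28427403/123435001, 115288366/123435001, -64905918/123435001]
step 1: P' = (I − K·H)·P̄ = [561055456/370305003 133580942/123435001 962386580/370305003; 133580942/123435001 148205971/123435001 271153597/123435001; 962386580/370305003 271153597/123435001 1903278253/370305003]

step 0: x' = [-4493/5509, 31362/38563, -13684/38563], P' = [1840/787 10606/5509 23132/5509; 10606/5509 79634/38563 148436/38563; 23132/5509 148436/38563 319162/38563]
step 1: x' = [28427403/123435001, 115288366/123435001, -64905918/123435001], P' = [561055456/370305003 133580942/123435001 962386580/370305003; 133580942/123435001 148205971/123435001 271153597/123435001; 962386580/370305003 271153597/123435001 1903278253/370305003]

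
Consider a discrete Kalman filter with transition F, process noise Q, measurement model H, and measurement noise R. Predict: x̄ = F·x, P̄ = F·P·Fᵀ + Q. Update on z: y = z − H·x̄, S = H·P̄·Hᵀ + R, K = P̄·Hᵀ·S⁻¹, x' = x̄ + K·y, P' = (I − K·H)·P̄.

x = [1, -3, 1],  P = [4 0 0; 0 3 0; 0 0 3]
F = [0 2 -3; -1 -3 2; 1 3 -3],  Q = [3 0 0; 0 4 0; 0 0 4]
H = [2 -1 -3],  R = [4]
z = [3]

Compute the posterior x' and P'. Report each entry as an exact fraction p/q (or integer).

x̄ = F·x = [-9, 10, -11]
P̄ = F·P·Fᵀ + Q = [42 -36 45; -36 47 -49; 45 -49 62]
y = z − H·x̄ = [-2]
S = H·P̄·Hᵀ + R = [87]
K = P̄·Hᵀ·S⁻¹ = [-5/29; 28/87; -47/87]
x' = x̄ + K·y = [-251/29, 814/87, -863/87]
P' = (I − K·H)·P̄ = [1143/29 -904/29 1070/29; -904/29 3305/87 -2947/87; 1070/29 -2947/87 3185/87]

x' = [-251/29, 814/87, -863/87]
P' = [1143/29 -904/29 1070/29; -904/29 3305/87 -2947/87; 1070/29 -2947/87 3185/87]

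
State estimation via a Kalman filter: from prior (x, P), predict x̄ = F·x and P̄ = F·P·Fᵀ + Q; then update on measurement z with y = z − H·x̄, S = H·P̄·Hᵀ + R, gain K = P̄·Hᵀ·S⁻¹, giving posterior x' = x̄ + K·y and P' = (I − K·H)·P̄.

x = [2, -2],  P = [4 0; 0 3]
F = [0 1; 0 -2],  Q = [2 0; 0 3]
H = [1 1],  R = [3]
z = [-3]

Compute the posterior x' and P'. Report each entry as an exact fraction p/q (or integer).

x' = [-17/11, -1/11]
P' = [54/11 -57/11; -57/11 84/11]

x̄ = F·x = [-2, 4]
P̄ = F·P·Fᵀ + Q = [5 -6; -6 15]
y = z − H·x̄ = [-5]
S = H·P̄·Hᵀ + R = [11]
K = P̄·Hᵀ·S⁻¹ = [-1/11; 9/11]
x' = x̄ + K·y = [-17/11, -1/11]
P' = (I − K·H)·P̄ = [54/11 -57/11; -57/11 84/11]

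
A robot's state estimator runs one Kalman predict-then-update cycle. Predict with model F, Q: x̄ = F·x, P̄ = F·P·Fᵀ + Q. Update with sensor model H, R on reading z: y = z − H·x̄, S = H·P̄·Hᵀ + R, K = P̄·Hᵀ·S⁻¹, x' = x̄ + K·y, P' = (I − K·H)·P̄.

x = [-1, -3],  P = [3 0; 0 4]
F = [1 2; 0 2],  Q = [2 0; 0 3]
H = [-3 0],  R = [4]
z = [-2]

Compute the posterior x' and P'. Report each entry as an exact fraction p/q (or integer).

x̄ = F·x = [-7, -6]
P̄ = F·P·Fᵀ + Q = [21 16; 16 19]
y = z − H·x̄ = [-23]
S = H·P̄·Hᵀ + R = [193]
K = P̄·Hᵀ·S⁻¹ = [-63/193; -48/193]
x' = x̄ + K·y = [98/193, -54/193]
P' = (I − K·H)·P̄ = [84/193 64/193; 64/193 1363/193]

x' = [98/193, -54/193]
P' = [84/193 64/193; 64/193 1363/193]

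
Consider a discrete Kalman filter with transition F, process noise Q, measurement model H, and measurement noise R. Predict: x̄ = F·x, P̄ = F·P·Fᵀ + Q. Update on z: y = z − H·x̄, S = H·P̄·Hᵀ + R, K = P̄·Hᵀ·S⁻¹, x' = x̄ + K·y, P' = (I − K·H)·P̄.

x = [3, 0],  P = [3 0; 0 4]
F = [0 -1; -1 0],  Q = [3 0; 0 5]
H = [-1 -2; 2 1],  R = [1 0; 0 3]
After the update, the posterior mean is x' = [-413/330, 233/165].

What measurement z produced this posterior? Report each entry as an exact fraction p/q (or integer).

x̄ = F·x = [0, -3]
P̄ = F·P·Fᵀ + Q = [7 0; 0 8]
S = H·P̄·Hᵀ + R = [40 -30; -30 39]
K = P̄·Hᵀ·S⁻¹ = [49/220 35/66; -32/55 -8/33]
x' − x̄ = [-413/330, 728/165] = K·y
y = (KᵀK)⁻¹·Kᵀ·(x' − x̄) = [-8, 1]
z = y + H·x̄ = [-8, 1] + [6, -3] = [-2, -2]

z = [-2, -2]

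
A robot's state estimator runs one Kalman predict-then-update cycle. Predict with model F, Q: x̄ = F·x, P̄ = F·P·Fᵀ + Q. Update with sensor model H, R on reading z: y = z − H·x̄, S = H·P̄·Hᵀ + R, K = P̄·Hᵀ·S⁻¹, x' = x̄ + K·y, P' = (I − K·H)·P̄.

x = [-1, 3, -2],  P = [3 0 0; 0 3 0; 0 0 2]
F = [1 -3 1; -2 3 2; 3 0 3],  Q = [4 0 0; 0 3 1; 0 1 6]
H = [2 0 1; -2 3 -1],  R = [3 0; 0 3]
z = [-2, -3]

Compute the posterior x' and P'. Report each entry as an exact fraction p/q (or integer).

x̄ = F·x = [-12, 7, -9]
P̄ = F·P·Fᵀ + Q = [36 -29 15; -29 50 -5; 15 -5 51]
y = z − H·x̄ = [31, -57]
S = H·P̄·Hᵀ + R = [258 -444; -444 1086]
K = P̄·Hᵀ·S⁻¹ = [319/1538 -58/769; 1453/4614 1499/4614; 2519/4614 311/2307]
x' = x̄ + K·y = [-1955/1538, -4051/2307, 1109/4614]
P' = (I − K·H)·P̄ = [7431/1538 203/1538 -13905/1538; 203/1538 492/769 1047/1538; -13905/1538 1047/1538 30329/1538]

x' = [-1955/1538, -4051/2307, 1109/4614]
P' = [7431/1538 203/1538 -13905/1538; 203/1538 492/769 1047/1538; -13905/1538 1047/1538 30329/1538]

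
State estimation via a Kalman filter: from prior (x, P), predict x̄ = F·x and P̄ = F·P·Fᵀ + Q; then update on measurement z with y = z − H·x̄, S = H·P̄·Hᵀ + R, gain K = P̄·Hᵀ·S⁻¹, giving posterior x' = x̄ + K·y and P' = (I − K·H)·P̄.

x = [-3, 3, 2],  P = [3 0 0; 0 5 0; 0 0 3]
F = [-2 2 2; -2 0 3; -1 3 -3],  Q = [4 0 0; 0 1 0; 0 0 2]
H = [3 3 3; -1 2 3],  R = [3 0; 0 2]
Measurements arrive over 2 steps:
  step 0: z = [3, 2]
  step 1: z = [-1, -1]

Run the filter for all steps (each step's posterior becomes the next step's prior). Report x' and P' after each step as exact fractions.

step 0: x' = [-944/21301, 8999/6086, -7821/21301], P' = [14820/21301 -5620/3043 28824/21301; -5620/3043 156863/18258 -19961/3043; 28824/21301 -19961/3043 109736/21301]
step 1: x' = [-38480738/885693565, 360098029/885693565, -574141539/885693565], P' = [448068732/885693565 -904734781/885693565 649126896/885693565; -904734781/885693565 34473636689/7085548520 -3323749803/885693565; 649126896/885693565 -3323749803/885693565 2690009858/885693565]

step 0: x̄ = F·x = [16, 12, 6]
step 0: P̄ = F·P·Fᵀ + Q = [48 30 18; 30 40 -21; 18 -21 77]
step 0: y = z − H·x̄ = [-99, -24]
step 0: S = H·P̄·Hᵀ + R = [1974 672; 672 423]
step 0: K = P̄·Hᵀ·S⁻¹ = [4304/21301 -502/3043; 3377/18258 -2963/9129; -1167/21301 1495/3043]
step 0: x' = x̄ + K·y = [-944/21301, 8999/6086, -7821/21301]
step 0: P' = (I − K·H)·P̄ = [14820/21301 -5620/3043 28824/21301; -5620/3043 156863/18258 -19961/3043; 28824/21301 -19961/3043 109736/21301]
step 1: x̄ = F·x = [49239/21301, -21575/21301, 237793/42602]
step 1: P̄ = F·P·Fᵀ + Q = [845302/63903 -251546/21301 899281/21301; -251546/21301 722317/21301 -1893015/21301; 899281/21301 -1893015/21301 11232355/42602]
step 1: y = z − H·x̄ = [-921965/42602, -571203/42602]
step 1: S = H·P̄·Hᵀ + R = [74462439/42602 60560041/42602; 60560041/42602 159921317/127806]
step 1: K = P̄·Hᵀ·S⁻¹ = [192460847/885693565 -155078803/885693565; 645760017/7085548520 -1792421823/7085548520; 15386951/885693565 386701536/885693565]
step 1: x' = x̄ + K·y = [-38480738/885693565, 360098029/885693565, -574141539/885693565]
step 1: P' = (I − K·H)·P̄ = [448068732/885693565 -904734781/885693565 649126896/885693565; -904734781/885693565 34473636689/7085548520 -3323749803/885693565; 649126896/885693565 -3323749803/885693565 2690009858/885693565]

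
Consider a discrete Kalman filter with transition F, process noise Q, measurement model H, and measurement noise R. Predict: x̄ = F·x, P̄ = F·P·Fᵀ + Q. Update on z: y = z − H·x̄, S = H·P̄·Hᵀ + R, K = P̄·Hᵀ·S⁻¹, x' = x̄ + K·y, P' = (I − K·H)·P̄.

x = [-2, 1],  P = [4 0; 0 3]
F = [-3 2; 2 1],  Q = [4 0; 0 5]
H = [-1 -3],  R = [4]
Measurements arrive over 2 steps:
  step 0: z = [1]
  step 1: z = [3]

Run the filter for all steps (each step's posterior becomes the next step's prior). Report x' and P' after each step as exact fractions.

step 0: x̄ = F·x = [8, -3]
step 0: P̄ = F·P·Fᵀ + Q = [52 -18; -18 24]
step 0: y = z − H·x̄ = [0]
step 0: S = H·P̄·Hᵀ + R = [164]
step 0: K = P̄·Hᵀ·S⁻¹ = [1/82; -27/82]
step 0: x' = x̄ + K·y = [8, -3]
step 0: P' = (I − K·H)·P̄ = [2131/41 -711/41; -711/41 255/41]
step 1: x̄ = F·x = [-30, 13]
step 1: P̄ = F·P·Fᵀ + Q = [28895/41 -12987/41; -12987/41 6140/41]
step 1: y = z − H·x̄ = [12]
step 1: S = H·P̄·Hᵀ + R = [6397/41]
step 1: K = P̄·Hᵀ·S⁻¹ = [10066/6397; -5433/6397]
step 1: x' = x̄ + K·y = [-71118/6397, 17965/6397]
step 1: P' = (I − K·H)·P̄ = [2036999/6397 -692421/6397; -692421/6397 238051/6397]

step 0: x' = [8, -3], P' = [2131/41 -711/41; -711/41 255/41]
step 1: x' = [-71118/6397, 17965/6397], P' = [2036999/6397 -692421/6397; -692421/6397 238051/6397]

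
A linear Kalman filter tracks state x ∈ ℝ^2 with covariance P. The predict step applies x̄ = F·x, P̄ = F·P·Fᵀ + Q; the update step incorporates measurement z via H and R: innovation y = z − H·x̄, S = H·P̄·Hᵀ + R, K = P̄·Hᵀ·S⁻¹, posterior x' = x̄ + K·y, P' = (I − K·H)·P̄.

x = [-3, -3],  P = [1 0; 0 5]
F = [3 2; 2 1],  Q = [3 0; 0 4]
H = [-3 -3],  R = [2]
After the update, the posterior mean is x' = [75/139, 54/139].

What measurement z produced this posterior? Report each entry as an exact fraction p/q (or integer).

z = [-3]

x̄ = F·x = [-15, -9]
P̄ = F·P·Fᵀ + Q = [32 16; 16 13]
S = H·P̄·Hᵀ + R = [695]
K = P̄·Hᵀ·S⁻¹ = [-144/695; -87/695]
x' − x̄ = [2160/139, 1305/139] = K·y
y = (KᵀK)⁻¹·Kᵀ·(x' − x̄) = [-75]
z = y + H·x̄ = [-75] + [72] = [-3]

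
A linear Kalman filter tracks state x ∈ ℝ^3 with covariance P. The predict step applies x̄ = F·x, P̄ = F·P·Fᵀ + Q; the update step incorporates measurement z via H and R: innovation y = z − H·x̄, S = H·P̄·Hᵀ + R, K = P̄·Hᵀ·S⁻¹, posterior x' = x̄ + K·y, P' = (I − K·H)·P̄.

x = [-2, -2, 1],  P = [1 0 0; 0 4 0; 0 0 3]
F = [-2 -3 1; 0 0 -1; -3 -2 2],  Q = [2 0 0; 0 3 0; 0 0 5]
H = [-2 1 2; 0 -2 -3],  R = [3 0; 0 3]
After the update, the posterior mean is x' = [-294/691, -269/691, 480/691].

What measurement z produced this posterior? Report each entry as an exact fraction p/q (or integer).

x̄ = F·x = [11, -1, 12]
P̄ = F·P·Fᵀ + Q = [45 -3 36; -3 6 -6; 36 -6 42]
S = H·P̄·Hᵀ + R = [57 -18; -18 333]
K = P̄·Hᵀ·S⁻¹ = [-327/691 -688/2073; 4/691 38/2073; -2/691 -710/2073]
x' − x̄ = [-7895/691, 422/691, -7812/691] = K·y
y = (KᵀK)⁻¹·Kᵀ·(x' − x̄) = [1, 33]
z = y + H·x̄ = [1, 33] + [1, -34] = [2, -1]

z = [2, -1]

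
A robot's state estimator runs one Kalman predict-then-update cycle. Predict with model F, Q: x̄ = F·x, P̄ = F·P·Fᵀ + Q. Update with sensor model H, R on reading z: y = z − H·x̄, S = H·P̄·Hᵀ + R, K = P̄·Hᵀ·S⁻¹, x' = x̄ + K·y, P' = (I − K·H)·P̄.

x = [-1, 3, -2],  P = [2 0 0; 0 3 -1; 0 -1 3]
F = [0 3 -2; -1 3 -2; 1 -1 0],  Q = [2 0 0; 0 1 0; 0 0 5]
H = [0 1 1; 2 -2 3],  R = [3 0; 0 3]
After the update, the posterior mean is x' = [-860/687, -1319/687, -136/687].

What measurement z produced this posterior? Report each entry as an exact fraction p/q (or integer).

x̄ = F·x = [13, 14, -4]
P̄ = F·P·Fᵀ + Q = [53 51 -11; 51 54 -13; -11 -13 10]
S = H·P̄·Hᵀ + R = [41 -11; -11 137]
K = P̄·Hᵀ·S⁻¹ = [5161/5496 -749/5496; 2561/2748 -697/2748; -37/5496 1361/5496]
x' − x̄ = [-9791/687, -10937/687, 2612/687] = K·y
y = (KᵀK)⁻¹·Kᵀ·(x' − x̄) = [-13, 15]
z = y + H·x̄ = [-13, 15] + [10, -14] = [-3, 1]

z = [-3, 1]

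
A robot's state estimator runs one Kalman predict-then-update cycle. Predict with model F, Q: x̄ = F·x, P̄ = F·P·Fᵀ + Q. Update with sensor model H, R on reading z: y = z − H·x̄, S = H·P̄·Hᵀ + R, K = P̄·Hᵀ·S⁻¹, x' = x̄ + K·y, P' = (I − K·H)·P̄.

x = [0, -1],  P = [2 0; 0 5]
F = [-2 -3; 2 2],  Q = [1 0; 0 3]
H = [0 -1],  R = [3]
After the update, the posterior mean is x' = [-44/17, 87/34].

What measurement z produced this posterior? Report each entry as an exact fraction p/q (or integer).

z = [-3]

x̄ = F·x = [3, -2]
P̄ = F·P·Fᵀ + Q = [54 -38; -38 31]
S = H·P̄·Hᵀ + R = [34]
K = P̄·Hᵀ·S⁻¹ = [19/17; -31/34]
x' − x̄ = [-95/17, 155/34] = K·y
y = (KᵀK)⁻¹·Kᵀ·(x' − x̄) = [-5]
z = y + H·x̄ = [-5] + [2] = [-3]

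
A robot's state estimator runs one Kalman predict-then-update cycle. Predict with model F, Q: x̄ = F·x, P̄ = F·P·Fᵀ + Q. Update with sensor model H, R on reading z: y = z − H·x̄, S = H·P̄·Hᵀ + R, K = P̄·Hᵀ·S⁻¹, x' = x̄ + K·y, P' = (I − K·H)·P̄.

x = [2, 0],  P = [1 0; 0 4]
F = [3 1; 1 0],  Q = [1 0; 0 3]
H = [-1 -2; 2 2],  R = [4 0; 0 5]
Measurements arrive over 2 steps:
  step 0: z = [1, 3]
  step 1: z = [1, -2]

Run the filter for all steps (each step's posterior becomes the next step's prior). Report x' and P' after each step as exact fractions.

step 0: x' = [784/401, -575/802], P' = [986/401 -581/401; -581/401 1067/802]
step 1: x' = [49/94421, -521485/849789], P' = [191488/94421 -107438/94421; -107438/94421 945347/849789]

step 0: x̄ = F·x = [6, 2]
step 0: P̄ = F·P·Fᵀ + Q = [14 3; 3 4]
step 0: y = z − H·x̄ = [11, -13]
step 0: S = H·P̄·Hᵀ + R = [46 -62; -62 101]
step 0: K = P̄·Hᵀ·S⁻¹ = [44/401 162/401; -243/802 -19/401]
step 0: x' = x̄ + K·y = [784/401, -575/802]
step 0: P' = (I − K·H)·P̄ = [986/401 -581/401; -581/401 1067/802]
step 1: x̄ = F·x = [4129/802, 784/401]
step 1: P̄ = F·P·Fᵀ + Q = [12645/802 2377/401; 2377/401 2189/401]
step 1: y = z − H·x̄ = [8067/802, -6499/401]
step 1: S = H·P̄·Hᵀ + R = [52381/802 -35663/401; -35663/401 55067/401]
step 1: K = P̄·Hᵀ·S⁻¹ = [5847/94421 33620/94421; -230938/849789 -8638/849789]
step 1: x' = x̄ + K·y = [49/94421, -521485/849789]
step 1: P' = (I − K·H)·P̄ = [191488/94421 -107438/94421; -107438/94421 945347/849789]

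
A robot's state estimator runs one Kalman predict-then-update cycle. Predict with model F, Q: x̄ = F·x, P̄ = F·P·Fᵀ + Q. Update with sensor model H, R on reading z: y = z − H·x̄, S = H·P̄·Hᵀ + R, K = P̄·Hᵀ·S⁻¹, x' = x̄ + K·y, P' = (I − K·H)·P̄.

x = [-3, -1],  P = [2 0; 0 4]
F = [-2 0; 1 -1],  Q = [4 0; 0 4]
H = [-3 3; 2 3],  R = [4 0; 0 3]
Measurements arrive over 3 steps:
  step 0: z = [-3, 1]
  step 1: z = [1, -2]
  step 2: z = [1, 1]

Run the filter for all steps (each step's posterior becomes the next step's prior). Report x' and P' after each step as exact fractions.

step 0: x' = [3758/4097, -2419/12291], P' = [1116/4097 44/4097; 44/4097 2296/12291]
step 1: x' = [-1851632/2834011, -1842097/8502033], P' = [751158/2834011 31064/2834011; 31064/2834011 1555856/8502033]
step 2: x' = [69980784/1111889369, 7221842195/23349676749], P' = [294630012/1111889369 12210220/1111889369; 12210220/1111889369 4272631192/23349676749]

step 0: x̄ = F·x = [6, -2]
step 0: P̄ = F·P·Fᵀ + Q = [12 -4; -4 10]
step 0: y = z − H·x̄ = [21, -5]
step 0: S = H·P̄·Hᵀ + R = [274 30; 30 93]
step 0: K = P̄·Hᵀ·S⁻¹ = [-804/4097 788/4097; 541/4097 2384/12291]
step 0: x' = x̄ + K·y = [3758/4097, -2419/12291]
step 0: P' = (I − K·H)·P̄ = [1116/4097 44/4097; 44/4097 2296/12291]
step 1: x̄ = F·x = [-7516/4097, 13693/12291]
step 1: P̄ = F·P·Fᵀ + Q = [20852/4097 -2144/4097; -2144/4097 54544/12291]
step 1: y = z − H·x̄ = [-32144/4097, -6855/4097]
step 1: S = H·P̄·Hᵀ + R = [406280/4097 44952/4097; 44952/4097 233603/4097]
step 1: K = P̄·Hᵀ·S⁻¹ = [-1080141/5668022 531836/2834011; 365666/2834011 539328/2834011]
step 1: x' = x̄ + K·y = [-1851632/2834011, -1842097/8502033]
step 1: P' = (I − K·H)·P̄ = [751158/2834011 31064/2834011; 31064/2834011 1555856/8502033]
step 2: x̄ = F·x = [3703264/2834011, -3712799/8502033]
step 2: P̄ = F·P·Fᵀ + Q = [14340676/2834011 -1440188/2834011; -1440188/2834011 37631078/8502033]
step 2: y = z − H·x̄ = [17656602/2834011, -859718/2834011]
step 2: S = H·P̄·Hᵀ + R = [279218746/2834011 31169742/2834011; 31169742/2834011 161475715/2834011]
step 2: K = P̄·Hᵀ·S⁻¹ = [-211814844/1111889369 208630228/1111889369; 1004054143/7783225583 1481191424/7783225583]
step 2: x' = x̄ + K·y = [69980784/1111889369, 7221842195/23349676749]
step 2: P' = (I − K·H)·P̄ = [294630012/1111889369 12210220/1111889369; 12210220/1111889369 4272631192/23349676749]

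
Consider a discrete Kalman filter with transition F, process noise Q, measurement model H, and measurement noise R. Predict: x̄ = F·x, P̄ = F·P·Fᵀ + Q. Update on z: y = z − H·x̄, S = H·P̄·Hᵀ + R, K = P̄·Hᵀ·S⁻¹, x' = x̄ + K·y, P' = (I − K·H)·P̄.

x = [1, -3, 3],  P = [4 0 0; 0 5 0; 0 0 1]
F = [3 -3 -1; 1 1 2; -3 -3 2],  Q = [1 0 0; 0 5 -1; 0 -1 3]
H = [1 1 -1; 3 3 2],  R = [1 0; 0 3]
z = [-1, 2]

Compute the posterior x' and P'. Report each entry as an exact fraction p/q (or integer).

x' = [-536799/97292, 134911/24323, 25661/24323]
P' = [1056735/97292 -517561/48646 657/48646; -517561/48646 520331/48646 -6459/48646; 657/48646 -6459/48646 23223/48646]

x̄ = F·x = [9, 4, 12]
P̄ = F·P·Fᵀ + Q = [83 -5 7; -5 18 -24; 7 -24 88]
y = z − H·x̄ = [-2, -61]
S = H·P̄·Hᵀ + R = [214 114; 114 970]
K = P̄·Hᵀ·S⁻¹ = [20299/97292 22489/97292; 9229/48646 -768/24323; -29025/48646 4840/24323]
x' = x̄ + K·y = [-536799/97292, 134911/24323, 25661/24323]
P' = (I − K·H)·P̄ = [1056735/97292 -517561/48646 657/48646; -517561/48646 520331/48646 -6459/48646; 657/48646 -6459/48646 23223/48646]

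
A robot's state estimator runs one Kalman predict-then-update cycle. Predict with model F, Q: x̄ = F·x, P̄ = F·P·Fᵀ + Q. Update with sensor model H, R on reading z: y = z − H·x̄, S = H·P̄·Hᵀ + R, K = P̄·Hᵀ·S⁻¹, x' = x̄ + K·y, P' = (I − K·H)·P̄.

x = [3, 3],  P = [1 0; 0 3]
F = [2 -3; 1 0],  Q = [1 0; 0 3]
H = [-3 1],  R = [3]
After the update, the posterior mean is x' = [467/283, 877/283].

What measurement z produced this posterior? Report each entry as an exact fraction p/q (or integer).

z = [-2]

x̄ = F·x = [-3, 3]
P̄ = F·P·Fᵀ + Q = [32 2; 2 4]
S = H·P̄·Hᵀ + R = [283]
K = P̄·Hᵀ·S⁻¹ = [-94/283; -2/283]
x' − x̄ = [1316/283, 28/283] = K·y
y = (KᵀK)⁻¹·Kᵀ·(x' − x̄) = [-14]
z = y + H·x̄ = [-14] + [12] = [-2]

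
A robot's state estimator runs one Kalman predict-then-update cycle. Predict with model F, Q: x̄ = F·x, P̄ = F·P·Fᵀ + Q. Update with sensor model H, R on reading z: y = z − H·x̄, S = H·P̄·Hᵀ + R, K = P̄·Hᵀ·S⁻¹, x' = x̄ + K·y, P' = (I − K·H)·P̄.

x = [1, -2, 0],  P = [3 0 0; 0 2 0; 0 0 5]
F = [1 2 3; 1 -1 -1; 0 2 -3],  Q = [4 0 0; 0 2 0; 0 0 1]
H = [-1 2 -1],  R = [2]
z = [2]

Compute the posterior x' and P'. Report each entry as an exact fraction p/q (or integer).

x' = [5/2, 1/10, -9/2]
P' = [65/2 -3/2 -69/2; -3/2 479/110 213/22; -69/2 213/22 1183/22]

x̄ = F·x = [-3, 3, -4]
P̄ = F·P·Fᵀ + Q = [60 -16 -37; -16 12 11; -37 11 54]
y = z − H·x̄ = [-11]
S = H·P̄·Hᵀ + R = [110]
K = P̄·Hᵀ·S⁻¹ = [-1/2; 29/110; 1/22]
x' = x̄ + K·y = [5/2, 1/10, -9/2]
P' = (I − K·H)·P̄ = [65/2 -3/2 -69/2; -3/2 479/110 213/22; -69/2 213/22 1183/22]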